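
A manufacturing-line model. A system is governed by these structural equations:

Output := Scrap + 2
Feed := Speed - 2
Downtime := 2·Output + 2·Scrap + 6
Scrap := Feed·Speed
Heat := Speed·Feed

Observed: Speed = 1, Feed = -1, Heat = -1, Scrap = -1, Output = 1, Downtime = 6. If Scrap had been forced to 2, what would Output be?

Intervening sets Scrap = 2 and removes its equation (Scrap := Feed·Speed).
Output = Scrap + 2  [with Scrap=2]  = 4

4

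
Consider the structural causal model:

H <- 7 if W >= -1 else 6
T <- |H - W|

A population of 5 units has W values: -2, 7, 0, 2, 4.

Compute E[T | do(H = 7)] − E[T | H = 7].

Every unit gets H=7 under the intervention. T values become 9, 0, 7, 5, 3; E[T|do(H=7)] = 4.8.
Conditioning on H=7 selects the 4 unit(s) with W ∈ {7, 0, 2, 4}. Their T values: 0, 7, 5, 3. Mean = 3.75.
Difference = 4.8 − 3.75 = 1.05.

1.05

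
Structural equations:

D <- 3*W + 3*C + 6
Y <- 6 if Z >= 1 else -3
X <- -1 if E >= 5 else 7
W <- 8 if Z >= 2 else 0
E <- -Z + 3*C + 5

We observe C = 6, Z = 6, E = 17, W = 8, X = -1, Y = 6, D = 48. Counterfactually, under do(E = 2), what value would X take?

do(E=2) replaces the equation E <- -Z + 3*C + 5 with the constant E = 2.
X = -1 if E >= 5 else 7  [with E=2]  = 7

7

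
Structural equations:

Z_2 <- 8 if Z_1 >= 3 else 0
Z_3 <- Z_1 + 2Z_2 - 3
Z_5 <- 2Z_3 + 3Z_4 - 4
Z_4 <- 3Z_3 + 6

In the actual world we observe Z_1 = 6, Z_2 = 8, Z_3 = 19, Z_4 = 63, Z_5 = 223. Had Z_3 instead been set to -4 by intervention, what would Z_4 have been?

The intervention breaks the incoming arrows to Z_3: Z_3 <- Z_1 + 2Z_2 - 3 no longer applies, and Z_3 = -4.
Z_4 = 3Z_3 + 6  [with Z_3=-4]  = -6

-6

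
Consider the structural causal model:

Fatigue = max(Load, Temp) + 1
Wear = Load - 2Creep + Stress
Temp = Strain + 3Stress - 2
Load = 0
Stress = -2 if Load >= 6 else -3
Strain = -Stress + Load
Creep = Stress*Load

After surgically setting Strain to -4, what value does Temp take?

The intervention breaks the incoming arrows to Strain: Strain = -Stress + Load no longer applies, and Strain = -4.
Stress = -2 if Load >= 6 else -3  [with Load=0]  = -3
Temp = Strain + 3Stress - 2  [with Strain=-4, Stress=-3]  = -15

-15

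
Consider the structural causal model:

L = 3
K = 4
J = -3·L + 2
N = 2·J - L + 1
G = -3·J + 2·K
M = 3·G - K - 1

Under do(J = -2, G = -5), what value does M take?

-20

Setting J = -2, G = -5 by intervention discards those variables' equations.
M = 3·G - K - 1  [with G=-5, K=4]  = -20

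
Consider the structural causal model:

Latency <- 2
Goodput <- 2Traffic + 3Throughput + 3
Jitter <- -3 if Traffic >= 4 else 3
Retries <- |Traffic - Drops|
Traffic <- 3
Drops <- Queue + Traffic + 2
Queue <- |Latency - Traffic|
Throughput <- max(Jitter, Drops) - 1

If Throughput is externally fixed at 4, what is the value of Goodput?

21

do(Throughput=4) replaces the equation Throughput <- max(Jitter, Drops) - 1 with the constant Throughput = 4.
Goodput = 2Traffic + 3Throughput + 3  [with Traffic=3, Throughput=4]  = 21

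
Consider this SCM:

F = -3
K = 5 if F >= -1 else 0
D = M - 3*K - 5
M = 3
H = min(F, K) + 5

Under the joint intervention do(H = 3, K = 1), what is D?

-5

The joint intervention fixes H = 3, K = 1, removing each variable's own equation.
D = M - 3*K - 5  [with M=3, K=1]  = -5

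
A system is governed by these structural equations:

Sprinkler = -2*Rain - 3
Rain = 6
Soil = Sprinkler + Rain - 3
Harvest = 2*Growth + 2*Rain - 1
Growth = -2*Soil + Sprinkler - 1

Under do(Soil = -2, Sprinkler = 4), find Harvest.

Setting Soil = -2, Sprinkler = 4 by intervention discards those variables' equations.
Growth = -2*Soil + Sprinkler - 1  [with Soil=-2, Sprinkler=4]  = 7
Harvest = 2*Growth + 2*Rain - 1  [with Growth=7, Rain=6]  = 25

25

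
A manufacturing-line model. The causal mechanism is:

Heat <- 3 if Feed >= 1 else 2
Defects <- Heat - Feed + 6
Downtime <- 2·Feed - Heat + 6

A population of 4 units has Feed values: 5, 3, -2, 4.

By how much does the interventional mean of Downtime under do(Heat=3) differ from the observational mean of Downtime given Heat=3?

-3

Every unit gets Heat=3 under the intervention. Downtime values become 13, 9, -1, 11; E[Downtime|do(Heat=3)] = 8.
E[Downtime|Heat=3] averages over only the 3 units with Heat=3 (Feed = 5, 3, 4): Downtime = 13, 9, 11, mean 11.
Difference = 8 − 11 = -3.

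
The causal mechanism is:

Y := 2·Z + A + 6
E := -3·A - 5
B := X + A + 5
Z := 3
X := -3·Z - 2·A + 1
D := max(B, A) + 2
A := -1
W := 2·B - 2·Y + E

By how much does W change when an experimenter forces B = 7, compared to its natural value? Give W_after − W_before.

18

Under do(B=7), the mechanism B := X + A + 5 is discarded; B is fixed at 7.
Y = 2·Z + A + 6  [with Z=3, A=-1]  = 11
E = -3·A - 5  [with A=-1]  = -2
W = 2·B - 2·Y + E  [with B=7, Y=11, E=-2]  = -10
Without intervention: X = -3·Z - 2·A + 1  [with Z=3, A=-1]  = -6; Y = 2·Z + A + 6  [with Z=3, A=-1]  = 11; B = X + A + 5  [with X=-6, A=-1]  = -2; E = -3·A - 5  [with A=-1]  = -2; W = 2·B - 2·Y + E  [with B=-2, Y=11, E=-2]  = -28.
Change = -10 − (-28) = 18.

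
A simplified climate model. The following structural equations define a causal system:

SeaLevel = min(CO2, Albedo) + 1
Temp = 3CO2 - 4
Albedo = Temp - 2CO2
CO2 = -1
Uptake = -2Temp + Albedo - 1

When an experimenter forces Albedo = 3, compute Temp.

Under do(Albedo=3), the mechanism Albedo = Temp - 2CO2 is discarded; Albedo is fixed at 3.
Since Temp is not a descendant of the intervened variable, it is unaffected.
Temp = 3CO2 - 4  [with CO2=-1]  = -7

-7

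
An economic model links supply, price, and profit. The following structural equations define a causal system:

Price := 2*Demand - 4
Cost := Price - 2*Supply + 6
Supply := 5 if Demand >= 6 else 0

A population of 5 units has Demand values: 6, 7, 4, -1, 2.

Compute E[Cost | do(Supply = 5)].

Under do(Supply=5), Supply's equation is replaced by Supply=5 for every unit. Per-unit Cost: 4, 6, 0, -10, -4. Mean = -0.8.

-0.8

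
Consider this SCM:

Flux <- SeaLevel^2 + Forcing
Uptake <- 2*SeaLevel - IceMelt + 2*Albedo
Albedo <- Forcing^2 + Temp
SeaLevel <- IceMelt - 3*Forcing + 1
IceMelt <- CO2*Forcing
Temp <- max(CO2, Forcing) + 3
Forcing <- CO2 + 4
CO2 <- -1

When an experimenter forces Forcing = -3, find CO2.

Under do(Forcing=-3), the mechanism Forcing <- CO2 + 4 is discarded; Forcing is fixed at -3.
CO2 is not downstream of the intervention, so its value is determined by the original equations.

-1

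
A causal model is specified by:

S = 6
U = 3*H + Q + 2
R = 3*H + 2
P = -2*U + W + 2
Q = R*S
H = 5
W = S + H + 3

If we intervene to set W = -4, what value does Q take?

102

The intervention breaks the incoming arrows to W: W = S + H + 3 no longer applies, and W = -4.
Since Q is not a descendant of the intervened variable, it is unaffected.
R = 3*H + 2  [with H=5]  = 17
Q = R*S  [with R=17, S=6]  = 102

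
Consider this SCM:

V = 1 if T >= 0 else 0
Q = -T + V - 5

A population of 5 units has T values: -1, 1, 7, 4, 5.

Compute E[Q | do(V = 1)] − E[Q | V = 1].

Every unit gets V=1 under the intervention. Q values become -3, -5, -11, -8, -9; E[Q|do(V=1)] = -7.2.
Observing V=1 restricts to units where V's equation naturally yields 1: T ∈ {1, 7, 4, 5}. In that subpopulation Q = -5, -11, -8, -9, mean -8.25.
Difference = -7.2 − (-8.25) = 1.05.

1.05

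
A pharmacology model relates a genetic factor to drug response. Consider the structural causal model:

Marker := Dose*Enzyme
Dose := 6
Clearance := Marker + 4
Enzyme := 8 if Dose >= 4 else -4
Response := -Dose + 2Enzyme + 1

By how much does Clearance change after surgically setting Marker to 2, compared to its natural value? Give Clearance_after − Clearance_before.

do(Marker=2) replaces the equation Marker := Dose*Enzyme with the constant Marker = 2.
Clearance = Marker + 4  [with Marker=2]  = 6
Without intervention: Enzyme = 8 if Dose >= 4 else -4  [with Dose=6]  = 8; Marker = Dose*Enzyme  [with Dose=6, Enzyme=8]  = 48; Clearance = Marker + 4  [with Marker=48]  = 52.
Change = 6 − 52 = -46.

-46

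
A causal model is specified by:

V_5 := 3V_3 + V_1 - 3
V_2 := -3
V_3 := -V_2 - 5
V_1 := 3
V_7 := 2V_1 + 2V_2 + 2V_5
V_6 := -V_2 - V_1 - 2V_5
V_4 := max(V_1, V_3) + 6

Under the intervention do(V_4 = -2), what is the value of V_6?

Under do(V_4=-2), the mechanism V_4 := max(V_1, V_3) + 6 is discarded; V_4 is fixed at -2.
Since V_6 is not a descendant of the intervened variable, it is unaffected.
V_3 = -V_2 - 5  [with V_2=-3]  = -2
V_5 = 3V_3 + V_1 - 3  [with V_3=-2, V_1=3]  = -6
V_6 = -V_2 - V_1 - 2V_5  [with V_2=-3, V_1=3, V_5=-6]  = 12

12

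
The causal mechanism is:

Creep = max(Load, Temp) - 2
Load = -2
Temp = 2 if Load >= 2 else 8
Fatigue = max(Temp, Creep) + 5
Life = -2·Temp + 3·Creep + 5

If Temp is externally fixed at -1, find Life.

do(Temp=-1) replaces the equation Temp = 2 if Load >= 2 else 8 with the constant Temp = -1.
Creep = max(Load, Temp) - 2  [with Load=-2, Temp=-1]  = -3
Life = -2·Temp + 3·Creep + 5  [with Temp=-1, Creep=-3]  = -2

-2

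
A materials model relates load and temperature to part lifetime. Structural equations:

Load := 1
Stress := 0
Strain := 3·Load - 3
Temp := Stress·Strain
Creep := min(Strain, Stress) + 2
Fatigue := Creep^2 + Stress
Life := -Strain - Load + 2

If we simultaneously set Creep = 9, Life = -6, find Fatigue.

81

Under do(Creep = 9, Life = -6), each intervened variable's structural equation is replaced by its fixed value.
Fatigue = Creep^2 + Stress  [with Creep=9, Stress=0]  = 81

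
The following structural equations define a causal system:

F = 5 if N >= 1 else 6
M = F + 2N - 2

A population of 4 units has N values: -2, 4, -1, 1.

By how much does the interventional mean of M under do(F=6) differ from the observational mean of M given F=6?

4

The intervention sets F=6 in all 4 units regardless of N. Recomputing M per unit gives 0, 12, 2, 6; average 5.
Observing F=6 restricts to units where F's equation naturally yields 6: N ∈ {-2, -1}. In that subpopulation M = 0, 2, mean 1.
Difference = 5 − 1 = 4.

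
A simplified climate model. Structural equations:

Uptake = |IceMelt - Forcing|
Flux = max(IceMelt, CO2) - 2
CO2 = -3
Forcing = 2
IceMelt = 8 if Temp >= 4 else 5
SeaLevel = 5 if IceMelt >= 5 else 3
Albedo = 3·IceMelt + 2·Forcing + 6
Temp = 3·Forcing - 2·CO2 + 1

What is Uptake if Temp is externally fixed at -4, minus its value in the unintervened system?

The intervention breaks the incoming arrows to Temp: Temp = 3·Forcing - 2·CO2 + 1 no longer applies, and Temp = -4.
IceMelt = 8 if Temp >= 4 else 5  [with Temp=-4]  = 5
Uptake = |IceMelt - Forcing|  [with IceMelt=5, Forcing=2]  = 3
Without intervention: Temp = 3·Forcing - 2·CO2 + 1  [with Forcing=2, CO2=-3]  = 13; IceMelt = 8 if Temp >= 4 else 5  [with Temp=13]  = 8; Uptake = |IceMelt - Forcing|  [with IceMelt=8, Forcing=2]  = 6.
Change = 3 − 6 = -3.

-3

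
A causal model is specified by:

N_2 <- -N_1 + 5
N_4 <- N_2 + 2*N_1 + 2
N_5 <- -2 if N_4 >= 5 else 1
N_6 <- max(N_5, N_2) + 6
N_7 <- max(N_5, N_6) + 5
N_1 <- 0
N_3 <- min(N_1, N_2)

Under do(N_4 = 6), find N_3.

0

Under do(N_4=6), the mechanism N_4 <- N_2 + 2*N_1 + 2 is discarded; N_4 is fixed at 6.
Since N_3 is not a descendant of the intervened variable, it is unaffected.
N_2 = -N_1 + 5  [with N_1=0]  = 5
N_3 = min(N_1, N_2)  [with N_1=0, N_2=5]  = 0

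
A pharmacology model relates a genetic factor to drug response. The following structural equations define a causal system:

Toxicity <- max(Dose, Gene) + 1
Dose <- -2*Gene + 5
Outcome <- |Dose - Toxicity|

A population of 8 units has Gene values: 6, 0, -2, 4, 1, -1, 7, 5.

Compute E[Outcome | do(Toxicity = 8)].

do(Toxicity=8) breaks Toxicity's dependence on Gene. With Toxicity=8 fixed, Outcome across the units is 15, 3, 1, 11, 5, 1, 17, 13, mean 8.25.

8.25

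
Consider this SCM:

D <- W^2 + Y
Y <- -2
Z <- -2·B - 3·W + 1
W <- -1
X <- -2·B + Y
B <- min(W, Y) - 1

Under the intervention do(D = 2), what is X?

4

The intervention breaks the incoming arrows to D: D <- W^2 + Y no longer applies, and D = 2.
Since X is not a descendant of the intervened variable, it is unaffected.
B = min(W, Y) - 1  [with W=-1, Y=-2]  = -3
X = -2·B + Y  [with B=-3, Y=-2]  = 4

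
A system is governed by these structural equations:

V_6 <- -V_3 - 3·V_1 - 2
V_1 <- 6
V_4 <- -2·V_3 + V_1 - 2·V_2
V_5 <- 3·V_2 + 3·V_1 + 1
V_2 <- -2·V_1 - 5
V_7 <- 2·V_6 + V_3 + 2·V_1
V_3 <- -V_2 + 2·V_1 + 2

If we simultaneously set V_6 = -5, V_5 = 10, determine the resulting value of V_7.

33

Setting V_6 = -5, V_5 = 10 by intervention discards those variables' equations.
V_2 = -2·V_1 - 5  [with V_1=6]  = -17
V_3 = -V_2 + 2·V_1 + 2  [with V_2=-17, V_1=6]  = 31
V_7 = 2·V_6 + V_3 + 2·V_1  [with V_6=-5, V_3=31, V_1=6]  = 33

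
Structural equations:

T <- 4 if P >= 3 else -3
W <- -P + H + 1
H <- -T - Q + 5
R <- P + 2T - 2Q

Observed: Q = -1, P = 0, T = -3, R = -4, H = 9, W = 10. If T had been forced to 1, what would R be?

4

The intervention breaks the incoming arrows to T: T <- 4 if P >= 3 else -3 no longer applies, and T = 1.
R = P + 2T - 2Q  [with P=0, T=1, Q=-1]  = 4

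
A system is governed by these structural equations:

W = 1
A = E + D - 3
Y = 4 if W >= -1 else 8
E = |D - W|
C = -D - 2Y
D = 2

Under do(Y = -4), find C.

6

The intervention breaks the incoming arrows to Y: Y = 4 if W >= -1 else 8 no longer applies, and Y = -4.
C = -D - 2Y  [with D=2, Y=-4]  = 6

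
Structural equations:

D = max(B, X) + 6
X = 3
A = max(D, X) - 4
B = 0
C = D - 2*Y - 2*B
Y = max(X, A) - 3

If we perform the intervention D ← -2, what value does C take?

The intervention breaks the incoming arrows to D: D = max(B, X) + 6 no longer applies, and D = -2.
A = max(D, X) - 4  [with D=-2, X=3]  = -1
Y = max(X, A) - 3  [with X=3, A=-1]  = 0
C = D - 2*Y - 2*B  [with D=-2, Y=0, B=0]  = -2

-2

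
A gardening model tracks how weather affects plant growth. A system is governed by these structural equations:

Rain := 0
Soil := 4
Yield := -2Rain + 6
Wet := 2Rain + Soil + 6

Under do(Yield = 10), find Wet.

10

Under do(Yield=10), the mechanism Yield := -2Rain + 6 is discarded; Yield is fixed at 10.
Since Wet is not a descendant of the intervened variable, it is unaffected.
Wet = 2Rain + Soil + 6  [with Rain=0, Soil=4]  = 10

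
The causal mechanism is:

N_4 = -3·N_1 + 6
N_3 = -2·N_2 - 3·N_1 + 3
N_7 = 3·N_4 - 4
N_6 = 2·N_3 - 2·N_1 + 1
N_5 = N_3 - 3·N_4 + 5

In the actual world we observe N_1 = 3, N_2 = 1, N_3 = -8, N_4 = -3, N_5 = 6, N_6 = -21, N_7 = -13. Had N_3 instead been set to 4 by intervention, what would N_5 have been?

do(N_3=4) replaces the equation N_3 = -2·N_2 - 3·N_1 + 3 with the constant N_3 = 4.
N_4 = -3·N_1 + 6  [with N_1=3]  = -3
N_5 = N_3 - 3·N_4 + 5  [with N_3=4, N_4=-3]  = 18

18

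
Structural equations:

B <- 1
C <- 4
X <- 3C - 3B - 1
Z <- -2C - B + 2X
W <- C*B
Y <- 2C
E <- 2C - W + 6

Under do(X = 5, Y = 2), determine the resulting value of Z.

Setting X = 5, Y = 2 by intervention discards those variables' equations.
Z = -2C - B + 2X  [with C=4, B=1, X=5]  = 1

1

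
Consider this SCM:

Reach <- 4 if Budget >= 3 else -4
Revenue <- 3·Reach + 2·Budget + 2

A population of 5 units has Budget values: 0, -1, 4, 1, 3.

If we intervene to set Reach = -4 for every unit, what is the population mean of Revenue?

Under do(Reach=-4), Reach's equation is replaced by Reach=-4 for every unit. Per-unit Revenue: -10, -12, -2, -8, -4. Mean = -7.2.

-7.2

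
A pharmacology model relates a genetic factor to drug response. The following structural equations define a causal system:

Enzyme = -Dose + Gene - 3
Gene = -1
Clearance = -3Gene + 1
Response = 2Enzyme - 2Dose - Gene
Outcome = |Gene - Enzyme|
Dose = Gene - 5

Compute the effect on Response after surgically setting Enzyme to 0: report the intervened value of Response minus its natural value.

The intervention breaks the incoming arrows to Enzyme: Enzyme = -Dose + Gene - 3 no longer applies, and Enzyme = 0.
Dose = Gene - 5  [with Gene=-1]  = -6
Response = 2Enzyme - 2Dose - Gene  [with Enzyme=0, Dose=-6, Gene=-1]  = 13
Without intervention: Dose = Gene - 5  [with Gene=-1]  = -6; Enzyme = -Dose + Gene - 3  [with Dose=-6, Gene=-1]  = 2; Response = 2Enzyme - 2Dose - Gene  [with Enzyme=2, Dose=-6, Gene=-1]  = 17.
Change = 13 − 17 = -4.

-4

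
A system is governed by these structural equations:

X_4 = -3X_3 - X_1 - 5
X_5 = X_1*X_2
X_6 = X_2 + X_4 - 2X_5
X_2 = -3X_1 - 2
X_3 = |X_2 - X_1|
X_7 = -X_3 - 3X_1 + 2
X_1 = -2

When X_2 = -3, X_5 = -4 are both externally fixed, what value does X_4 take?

-6

The joint intervention fixes X_2 = -3, X_5 = -4, removing each variable's own equation.
X_3 = |X_2 - X_1|  [with X_2=-3, X_1=-2]  = 1
X_4 = -3X_3 - X_1 - 5  [with X_3=1, X_1=-2]  = -6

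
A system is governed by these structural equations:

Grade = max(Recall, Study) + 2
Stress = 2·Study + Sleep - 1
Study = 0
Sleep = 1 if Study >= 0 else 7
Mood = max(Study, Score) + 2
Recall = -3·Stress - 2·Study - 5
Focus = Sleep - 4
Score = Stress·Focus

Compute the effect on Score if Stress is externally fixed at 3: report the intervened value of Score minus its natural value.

-9

do(Stress=3) replaces the equation Stress = 2·Study + Sleep - 1 with the constant Stress = 3.
Sleep = 1 if Study >= 0 else 7  [with Study=0]  = 1
Focus = Sleep - 4  [with Sleep=1]  = -3
Score = Stress·Focus  [with Stress=3, Focus=-3]  = -9
Without intervention: Sleep = 1 if Study >= 0 else 7  [with Study=0]  = 1; Stress = 2·Study + Sleep - 1  [with Study=0, Sleep=1]  = 0; Focus = Sleep - 4  [with Sleep=1]  = -3; Score = Stress·Focus  [with Stress=0, Focus=-3]  = 0.
Change = -9 − 0 = -9.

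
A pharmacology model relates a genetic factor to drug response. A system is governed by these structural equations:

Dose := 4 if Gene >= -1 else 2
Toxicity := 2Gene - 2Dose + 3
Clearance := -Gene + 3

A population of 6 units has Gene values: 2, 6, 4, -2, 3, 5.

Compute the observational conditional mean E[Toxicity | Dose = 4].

3

Conditioning on Dose=4 selects the 5 unit(s) with Gene ∈ {2, 6, 4, 3, 5}. Their Toxicity values: -1, 7, 3, 1, 5. Mean = 3.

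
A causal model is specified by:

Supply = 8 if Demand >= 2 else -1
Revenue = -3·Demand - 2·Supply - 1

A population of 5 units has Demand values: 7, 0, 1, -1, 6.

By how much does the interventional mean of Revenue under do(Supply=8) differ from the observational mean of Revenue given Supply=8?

11.7

The intervention sets Supply=8 in all 5 units regardless of Demand. Recomputing Revenue per unit gives -38, -17, -20, -14, -35; average -24.8.
E[Revenue|Supply=8] averages over only the 2 units with Supply=8 (Demand = 7, 6): Revenue = -38, -35, mean -36.5.
Difference = -24.8 − (-36.5) = 11.7.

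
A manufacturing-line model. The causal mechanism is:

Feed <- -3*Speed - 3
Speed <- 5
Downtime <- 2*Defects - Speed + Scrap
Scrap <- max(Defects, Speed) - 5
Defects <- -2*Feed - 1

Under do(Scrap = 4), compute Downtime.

69

Intervening sets Scrap = 4 and removes its equation (Scrap <- max(Defects, Speed) - 5).
Feed = -3*Speed - 3  [with Speed=5]  = -18
Defects = -2*Feed - 1  [with Feed=-18]  = 35
Downtime = 2*Defects - Speed + Scrap  [with Defects=35, Speed=5, Scrap=4]  = 69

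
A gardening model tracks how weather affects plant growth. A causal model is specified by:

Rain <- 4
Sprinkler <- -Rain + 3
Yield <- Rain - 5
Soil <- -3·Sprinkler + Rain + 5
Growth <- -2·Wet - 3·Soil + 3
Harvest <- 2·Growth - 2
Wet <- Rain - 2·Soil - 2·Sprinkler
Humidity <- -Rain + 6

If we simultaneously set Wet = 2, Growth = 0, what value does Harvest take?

-2

The joint intervention fixes Wet = 2, Growth = 0, removing each variable's own equation.
Harvest = 2·Growth - 2  [with Growth=0]  = -2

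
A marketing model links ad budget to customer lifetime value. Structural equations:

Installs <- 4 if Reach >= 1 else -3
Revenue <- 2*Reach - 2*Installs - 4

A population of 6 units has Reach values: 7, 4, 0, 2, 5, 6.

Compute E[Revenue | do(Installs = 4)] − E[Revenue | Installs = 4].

do(Installs=4) breaks Installs's dependence on Reach. With Installs=4 fixed, Revenue across the units is 2, -4, -12, -8, -2, 0, mean -4.
Observing Installs=4 restricts to units where Installs's equation naturally yields 4: Reach ∈ {7, 4, 2, 5, 6}. In that subpopulation Revenue = 2, -4, -8, -2, 0, mean -2.4.
Difference = -4 − (-2.4) = -1.6.

-1.6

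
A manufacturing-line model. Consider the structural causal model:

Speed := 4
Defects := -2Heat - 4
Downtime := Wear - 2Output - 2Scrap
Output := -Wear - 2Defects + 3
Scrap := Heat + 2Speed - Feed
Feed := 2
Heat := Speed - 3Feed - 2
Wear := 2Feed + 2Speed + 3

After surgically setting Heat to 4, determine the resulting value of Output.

The intervention breaks the incoming arrows to Heat: Heat := Speed - 3Feed - 2 no longer applies, and Heat = 4.
Wear = 2Feed + 2Speed + 3  [with Feed=2, Speed=4]  = 15
Defects = -2Heat - 4  [with Heat=4]  = -12
Output = -Wear - 2Defects + 3  [with Wear=15, Defects=-12]  = 12

12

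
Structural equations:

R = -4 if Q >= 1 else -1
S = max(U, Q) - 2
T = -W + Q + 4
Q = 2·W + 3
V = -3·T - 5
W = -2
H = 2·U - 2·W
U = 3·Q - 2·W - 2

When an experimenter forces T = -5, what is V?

do(T=-5) replaces the equation T = -W + Q + 4 with the constant T = -5.
V = -3·T - 5  [with T=-5]  = 10

10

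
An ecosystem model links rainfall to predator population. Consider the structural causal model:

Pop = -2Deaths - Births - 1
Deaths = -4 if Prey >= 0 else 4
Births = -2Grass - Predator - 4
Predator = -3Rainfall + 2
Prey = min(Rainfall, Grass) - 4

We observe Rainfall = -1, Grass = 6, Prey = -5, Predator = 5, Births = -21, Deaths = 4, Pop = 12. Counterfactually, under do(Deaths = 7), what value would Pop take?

6

Intervening sets Deaths = 7 and removes its equation (Deaths = -4 if Prey >= 0 else 4).
Predator = -3Rainfall + 2  [with Rainfall=-1]  = 5
Births = -2Grass - Predator - 4  [with Grass=6, Predator=5]  = -21
Pop = -2Deaths - Births - 1  [with Deaths=7, Births=-21]  = 6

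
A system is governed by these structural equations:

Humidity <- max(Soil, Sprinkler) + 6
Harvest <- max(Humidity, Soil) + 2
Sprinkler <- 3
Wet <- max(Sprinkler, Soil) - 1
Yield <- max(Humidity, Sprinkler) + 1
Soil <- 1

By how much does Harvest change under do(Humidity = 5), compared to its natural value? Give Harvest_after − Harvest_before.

-4

Under do(Humidity=5), the mechanism Humidity <- max(Soil, Sprinkler) + 6 is discarded; Humidity is fixed at 5.
Harvest = max(Humidity, Soil) + 2  [with Humidity=5, Soil=1]  = 7
Without intervention: Humidity = max(Soil, Sprinkler) + 6  [with Soil=1, Sprinkler=3]  = 9; Harvest = max(Humidity, Soil) + 2  [with Humidity=9, Soil=1]  = 11.
Change = 7 − 11 = -4.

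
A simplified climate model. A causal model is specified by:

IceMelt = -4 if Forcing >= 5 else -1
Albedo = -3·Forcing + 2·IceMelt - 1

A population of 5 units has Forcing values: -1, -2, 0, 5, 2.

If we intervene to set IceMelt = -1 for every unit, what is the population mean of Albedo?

-5.4

do(IceMelt=-1) breaks IceMelt's dependence on Forcing. With IceMelt=-1 fixed, Albedo across the units is 0, 3, -3, -18, -9, mean -5.4.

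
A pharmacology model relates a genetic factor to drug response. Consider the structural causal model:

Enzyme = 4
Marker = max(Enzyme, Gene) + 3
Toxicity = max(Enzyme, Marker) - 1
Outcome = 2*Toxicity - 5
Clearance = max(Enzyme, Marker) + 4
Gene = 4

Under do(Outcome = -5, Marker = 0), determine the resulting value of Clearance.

Under do(Outcome = -5, Marker = 0), each intervened variable's structural equation is replaced by its fixed value.
Clearance = max(Enzyme, Marker) + 4  [with Enzyme=4, Marker=0]  = 8

8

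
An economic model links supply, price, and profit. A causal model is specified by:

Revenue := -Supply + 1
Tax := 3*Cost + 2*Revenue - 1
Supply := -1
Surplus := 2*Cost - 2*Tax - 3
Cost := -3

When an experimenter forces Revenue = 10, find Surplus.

do(Revenue=10) replaces the equation Revenue := -Supply + 1 with the constant Revenue = 10.
Tax = 3*Cost + 2*Revenue - 1  [with Cost=-3, Revenue=10]  = 10
Surplus = 2*Cost - 2*Tax - 3  [with Cost=-3, Tax=10]  = -29

-29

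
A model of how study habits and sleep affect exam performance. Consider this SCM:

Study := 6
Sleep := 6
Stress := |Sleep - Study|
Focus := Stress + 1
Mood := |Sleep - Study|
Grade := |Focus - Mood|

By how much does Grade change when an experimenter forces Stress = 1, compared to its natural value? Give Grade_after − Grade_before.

1

The intervention breaks the incoming arrows to Stress: Stress := |Sleep - Study| no longer applies, and Stress = 1.
Focus = Stress + 1  [with Stress=1]  = 2
Mood = |Sleep - Study|  [with Sleep=6, Study=6]  = 0
Grade = |Focus - Mood|  [with Focus=2, Mood=0]  = 2
Without intervention: Stress = |Sleep - Study|  [with Sleep=6, Study=6]  = 0; Focus = Stress + 1  [with Stress=0]  = 1; Mood = |Sleep - Study|  [with Sleep=6, Study=6]  = 0; Grade = |Focus - Mood|  [with Focus=1, Mood=0]  = 1.
Change = 2 − 1 = 1.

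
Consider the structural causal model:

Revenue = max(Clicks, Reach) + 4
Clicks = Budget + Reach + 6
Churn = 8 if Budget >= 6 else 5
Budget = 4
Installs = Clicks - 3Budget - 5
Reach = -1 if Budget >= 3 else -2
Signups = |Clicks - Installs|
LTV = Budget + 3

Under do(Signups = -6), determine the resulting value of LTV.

7

do(Signups=-6) replaces the equation Signups = |Clicks - Installs| with the constant Signups = -6.
LTV is not downstream of the intervention, so its value is determined by the original equations.
LTV = Budget + 3  [with Budget=4]  = 7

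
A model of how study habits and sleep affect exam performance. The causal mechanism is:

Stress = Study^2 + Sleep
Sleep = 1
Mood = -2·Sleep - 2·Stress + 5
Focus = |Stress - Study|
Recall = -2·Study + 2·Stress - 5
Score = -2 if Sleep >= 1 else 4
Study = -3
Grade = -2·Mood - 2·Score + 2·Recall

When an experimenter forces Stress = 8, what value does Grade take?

64

The intervention breaks the incoming arrows to Stress: Stress = Study^2 + Sleep no longer applies, and Stress = 8.
Score = -2 if Sleep >= 1 else 4  [with Sleep=1]  = -2
Mood = -2·Sleep - 2·Stress + 5  [with Sleep=1, Stress=8]  = -13
Recall = -2·Study + 2·Stress - 5  [with Study=-3, Stress=8]  = 17
Grade = -2·Mood - 2·Score + 2·Recall  [with Mood=-13, Score=-2, Recall=17]  = 64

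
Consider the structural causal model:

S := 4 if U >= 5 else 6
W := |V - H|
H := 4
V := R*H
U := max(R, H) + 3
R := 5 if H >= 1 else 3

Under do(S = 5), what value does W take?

16

do(S=5) replaces the equation S := 4 if U >= 5 else 6 with the constant S = 5.
Since W is not a descendant of the intervened variable, it is unaffected.
R = 5 if H >= 1 else 3  [with H=4]  = 5
V = R*H  [with R=5, H=4]  = 20
W = |V - H|  [with V=20, H=4]  = 16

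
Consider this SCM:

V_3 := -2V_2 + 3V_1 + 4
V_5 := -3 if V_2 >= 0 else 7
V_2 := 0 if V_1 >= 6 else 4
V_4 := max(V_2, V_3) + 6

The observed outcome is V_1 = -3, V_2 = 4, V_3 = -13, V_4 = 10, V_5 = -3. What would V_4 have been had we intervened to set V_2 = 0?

Under do(V_2=0), the mechanism V_2 := 0 if V_1 >= 6 else 4 is discarded; V_2 is fixed at 0.
V_3 = -2V_2 + 3V_1 + 4  [with V_2=0, V_1=-3]  = -5
V_4 = max(V_2, V_3) + 6  [with V_2=0, V_3=-5]  = 6

6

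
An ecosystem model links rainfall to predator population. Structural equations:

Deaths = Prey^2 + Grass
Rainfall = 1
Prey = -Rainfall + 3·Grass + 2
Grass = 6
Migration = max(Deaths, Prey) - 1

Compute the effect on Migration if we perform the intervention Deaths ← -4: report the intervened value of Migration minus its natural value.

-348

Intervening sets Deaths = -4 and removes its equation (Deaths = Prey^2 + Grass).
Prey = -Rainfall + 3·Grass + 2  [with Rainfall=1, Grass=6]  = 19
Migration = max(Deaths, Prey) - 1  [with Deaths=-4, Prey=19]  = 18
Without intervention: Prey = -Rainfall + 3·Grass + 2  [with Rainfall=1, Grass=6]  = 19; Deaths = Prey^2 + Grass  [with Prey=19, Grass=6]  = 367; Migration = max(Deaths, Prey) - 1  [with Deaths=367, Prey=19]  = 366.
Change = 18 − 366 = -348.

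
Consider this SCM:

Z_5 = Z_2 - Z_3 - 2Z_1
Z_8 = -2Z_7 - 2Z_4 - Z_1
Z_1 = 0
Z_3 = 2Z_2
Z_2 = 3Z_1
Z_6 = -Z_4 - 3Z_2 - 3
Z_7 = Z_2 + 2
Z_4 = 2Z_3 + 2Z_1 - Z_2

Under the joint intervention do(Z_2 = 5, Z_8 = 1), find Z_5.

Under do(Z_2 = 5, Z_8 = 1), each intervened variable's structural equation is replaced by its fixed value.
Z_3 = 2Z_2  [with Z_2=5]  = 10
Z_5 = Z_2 - Z_3 - 2Z_1  [with Z_2=5, Z_3=10, Z_1=0]  = -5

-5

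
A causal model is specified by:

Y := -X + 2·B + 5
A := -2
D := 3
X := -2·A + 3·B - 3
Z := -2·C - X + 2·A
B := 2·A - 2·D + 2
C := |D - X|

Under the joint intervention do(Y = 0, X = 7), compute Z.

Under do(Y = 0, X = 7), each intervened variable's structural equation is replaced by its fixed value.
C = |D - X|  [with D=3, X=7]  = 4
Z = -2·C - X + 2·A  [with C=4, X=7, A=-2]  = -19

-19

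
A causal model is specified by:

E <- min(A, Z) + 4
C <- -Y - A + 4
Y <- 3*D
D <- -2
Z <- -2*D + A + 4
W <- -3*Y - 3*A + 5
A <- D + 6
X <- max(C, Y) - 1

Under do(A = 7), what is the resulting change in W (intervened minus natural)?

do(A=7) replaces the equation A <- D + 6 with the constant A = 7.
Y = 3*D  [with D=-2]  = -6
W = -3*Y - 3*A + 5  [with Y=-6, A=7]  = 2
Without intervention: A = D + 6  [with D=-2]  = 4; Y = 3*D  [with D=-2]  = -6; W = -3*Y - 3*A + 5  [with Y=-6, A=4]  = 11.
Change = 2 − 11 = -9.

-9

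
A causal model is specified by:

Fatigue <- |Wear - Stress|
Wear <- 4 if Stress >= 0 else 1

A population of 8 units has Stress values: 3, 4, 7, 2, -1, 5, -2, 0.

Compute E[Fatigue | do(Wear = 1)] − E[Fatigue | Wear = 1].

Under do(Wear=1), Wear's equation is replaced by Wear=1 for every unit. Per-unit Fatigue: 2, 3, 6, 1, 2, 4, 3, 1. Mean = 2.75.
Conditioning on Wear=1 selects the 2 unit(s) with Stress ∈ {-1, -2}. Their Fatigue values: 2, 3. Mean = 2.5.
Difference = 2.75 − 2.5 = 0.25.

0.25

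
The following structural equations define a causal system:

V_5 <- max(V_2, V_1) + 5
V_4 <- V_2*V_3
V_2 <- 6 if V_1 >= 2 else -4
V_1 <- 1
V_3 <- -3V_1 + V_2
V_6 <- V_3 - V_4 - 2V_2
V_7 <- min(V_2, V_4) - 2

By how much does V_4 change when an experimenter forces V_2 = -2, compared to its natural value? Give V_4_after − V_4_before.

-18

Under do(V_2=-2), the mechanism V_2 <- 6 if V_1 >= 2 else -4 is discarded; V_2 is fixed at -2.
V_3 = -3V_1 + V_2  [with V_1=1, V_2=-2]  = -5
V_4 = V_2*V_3  [with V_2=-2, V_3=-5]  = 10
Without intervention: V_2 = 6 if V_1 >= 2 else -4  [with V_1=1]  = -4; V_3 = -3V_1 + V_2  [with V_1=1, V_2=-4]  = -7; V_4 = V_2*V_3  [with V_2=-4, V_3=-7]  = 28.
Change = 10 − 28 = -18.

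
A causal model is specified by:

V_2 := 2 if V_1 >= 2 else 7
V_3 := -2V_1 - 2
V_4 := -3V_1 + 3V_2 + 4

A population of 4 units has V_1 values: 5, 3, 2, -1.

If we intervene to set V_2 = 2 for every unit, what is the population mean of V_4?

Under do(V_2=2), V_2's equation is replaced by V_2=2 for every unit. Per-unit V_4: -5, 1, 4, 13. Mean = 3.25.

3.25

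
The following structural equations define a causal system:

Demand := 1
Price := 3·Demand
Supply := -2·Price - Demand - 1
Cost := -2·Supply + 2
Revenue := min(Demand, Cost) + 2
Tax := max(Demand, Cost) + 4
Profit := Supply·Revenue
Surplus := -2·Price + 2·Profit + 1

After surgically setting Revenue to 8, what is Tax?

22

The intervention breaks the incoming arrows to Revenue: Revenue := min(Demand, Cost) + 2 no longer applies, and Revenue = 8.
Since Tax is not a descendant of the intervened variable, it is unaffected.
Price = 3·Demand  [with Demand=1]  = 3
Supply = -2·Price - Demand - 1  [with Price=3, Demand=1]  = -8
Cost = -2·Supply + 2  [with Supply=-8]  = 18
Tax = max(Demand, Cost) + 4  [with Demand=1, Cost=18]  = 22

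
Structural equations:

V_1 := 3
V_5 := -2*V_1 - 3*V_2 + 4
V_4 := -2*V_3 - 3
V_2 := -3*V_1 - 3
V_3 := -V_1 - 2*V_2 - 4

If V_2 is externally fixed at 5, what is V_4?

31

Under do(V_2=5), the mechanism V_2 := -3*V_1 - 3 is discarded; V_2 is fixed at 5.
V_3 = -V_1 - 2*V_2 - 4  [with V_1=3, V_2=5]  = -17
V_4 = -2*V_3 - 3  [with V_3=-17]  = 31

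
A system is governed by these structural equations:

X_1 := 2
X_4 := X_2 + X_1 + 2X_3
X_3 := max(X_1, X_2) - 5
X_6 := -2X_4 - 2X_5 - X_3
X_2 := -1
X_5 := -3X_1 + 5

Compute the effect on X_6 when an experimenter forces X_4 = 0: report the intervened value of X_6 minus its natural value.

-10

Under do(X_4=0), the mechanism X_4 := X_2 + X_1 + 2X_3 is discarded; X_4 is fixed at 0.
X_3 = max(X_1, X_2) - 5  [with X_1=2, X_2=-1]  = -3
X_5 = -3X_1 + 5  [with X_1=2]  = -1
X_6 = -2X_4 - 2X_5 - X_3  [with X_4=0, X_5=-1, X_3=-3]  = 5
Without intervention: X_3 = max(X_1, X_2) - 5  [with X_1=2, X_2=-1]  = -3; X_4 = X_2 + X_1 + 2X_3  [with X_2=-1, X_1=2, X_3=-3]  = -5; X_5 = -3X_1 + 5  [with X_1=2]  = -1; X_6 = -2X_4 - 2X_5 - X_3  [with X_4=-5, X_5=-1, X_3=-3]  = 15.
Change = 5 − 15 = -10.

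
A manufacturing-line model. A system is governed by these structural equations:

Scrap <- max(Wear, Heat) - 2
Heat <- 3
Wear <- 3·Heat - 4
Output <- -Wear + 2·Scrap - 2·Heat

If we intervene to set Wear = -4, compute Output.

0

Under do(Wear=-4), the mechanism Wear <- 3·Heat - 4 is discarded; Wear is fixed at -4.
Scrap = max(Wear, Heat) - 2  [with Wear=-4, Heat=3]  = 1
Output = -Wear + 2·Scrap - 2·Heat  [with Wear=-4, Scrap=1, Heat=3]  = 0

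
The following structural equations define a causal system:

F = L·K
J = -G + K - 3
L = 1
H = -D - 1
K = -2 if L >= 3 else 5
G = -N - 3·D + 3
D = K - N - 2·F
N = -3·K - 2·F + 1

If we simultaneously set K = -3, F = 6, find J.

The joint intervention fixes K = -3, F = 6, removing each variable's own equation.
N = -3·K - 2·F + 1  [with K=-3, F=6]  = -2
D = K - N - 2·F  [with K=-3, N=-2, F=6]  = -13
G = -N - 3·D + 3  [with N=-2, D=-13]  = 44
J = -G + K - 3  [with G=44, K=-3]  = -50

-50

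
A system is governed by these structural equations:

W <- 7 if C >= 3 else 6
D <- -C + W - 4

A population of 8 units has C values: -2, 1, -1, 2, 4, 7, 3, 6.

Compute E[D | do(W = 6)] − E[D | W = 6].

The intervention sets W=6 in all 8 units regardless of C. Recomputing D per unit gives 4, 1, 3, 0, -2, -5, -1, -4; average -0.5.
Observing W=6 restricts to units where W's equation naturally yields 6: C ∈ {-2, 1, -1, 2}. In that subpopulation D = 4, 1, 3, 0, mean 2.
Difference = -0.5 − 2 = -2.5.

-2.5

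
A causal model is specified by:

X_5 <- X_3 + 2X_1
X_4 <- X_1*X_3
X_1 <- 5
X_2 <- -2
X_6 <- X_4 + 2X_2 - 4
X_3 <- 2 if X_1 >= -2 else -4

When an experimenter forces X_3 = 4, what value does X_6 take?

The intervention breaks the incoming arrows to X_3: X_3 <- 2 if X_1 >= -2 else -4 no longer applies, and X_3 = 4.
X_4 = X_1*X_3  [with X_1=5, X_3=4]  = 20
X_6 = X_4 + 2X_2 - 4  [with X_4=20, X_2=-2]  = 12

12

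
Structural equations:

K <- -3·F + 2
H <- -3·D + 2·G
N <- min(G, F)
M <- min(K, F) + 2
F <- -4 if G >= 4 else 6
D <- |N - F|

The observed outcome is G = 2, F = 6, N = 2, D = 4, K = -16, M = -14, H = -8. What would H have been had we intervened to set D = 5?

The intervention breaks the incoming arrows to D: D <- |N - F| no longer applies, and D = 5.
H = -3·D + 2·G  [with D=5, G=2]  = -11

-11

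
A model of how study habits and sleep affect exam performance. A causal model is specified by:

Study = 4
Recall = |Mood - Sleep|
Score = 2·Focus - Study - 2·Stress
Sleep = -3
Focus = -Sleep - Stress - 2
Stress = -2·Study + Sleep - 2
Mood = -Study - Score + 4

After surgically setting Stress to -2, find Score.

6

do(Stress=-2) replaces the equation Stress = -2·Study + Sleep - 2 with the constant Stress = -2.
Focus = -Sleep - Stress - 2  [with Sleep=-3, Stress=-2]  = 3
Score = 2·Focus - Study - 2·Stress  [with Focus=3, Study=4, Stress=-2]  = 6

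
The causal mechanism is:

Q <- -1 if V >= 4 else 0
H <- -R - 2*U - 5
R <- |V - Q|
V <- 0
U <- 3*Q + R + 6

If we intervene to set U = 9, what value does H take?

Intervening sets U = 9 and removes its equation (U <- 3*Q + R + 6).
Q = -1 if V >= 4 else 0  [with V=0]  = 0
R = |V - Q|  [with V=0, Q=0]  = 0
H = -R - 2*U - 5  [with R=0, U=9]  = -23

-23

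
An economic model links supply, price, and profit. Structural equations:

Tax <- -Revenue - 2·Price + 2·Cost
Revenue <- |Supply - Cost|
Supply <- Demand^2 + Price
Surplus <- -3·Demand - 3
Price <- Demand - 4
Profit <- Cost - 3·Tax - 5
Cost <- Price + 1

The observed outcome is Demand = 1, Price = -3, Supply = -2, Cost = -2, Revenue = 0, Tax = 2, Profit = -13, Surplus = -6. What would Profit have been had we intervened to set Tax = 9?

Intervening sets Tax = 9 and removes its equation (Tax <- -Revenue - 2·Price + 2·Cost).
Price = Demand - 4  [with Demand=1]  = -3
Cost = Price + 1  [with Price=-3]  = -2
Profit = Cost - 3·Tax - 5  [with Cost=-2, Tax=9]  = -34

-34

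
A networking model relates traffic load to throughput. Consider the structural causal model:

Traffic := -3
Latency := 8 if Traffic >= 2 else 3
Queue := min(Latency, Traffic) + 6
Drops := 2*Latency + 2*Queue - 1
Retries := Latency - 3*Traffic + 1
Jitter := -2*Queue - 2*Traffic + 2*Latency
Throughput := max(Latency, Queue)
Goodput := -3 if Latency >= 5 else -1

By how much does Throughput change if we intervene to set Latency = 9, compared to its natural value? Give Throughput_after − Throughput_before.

6

Under do(Latency=9), the mechanism Latency := 8 if Traffic >= 2 else 3 is discarded; Latency is fixed at 9.
Queue = min(Latency, Traffic) + 6  [with Latency=9, Traffic=-3]  = 3
Throughput = max(Latency, Queue)  [with Latency=9, Queue=3]  = 9
Without intervention: Latency = 8 if Traffic >= 2 else 3  [with Traffic=-3]  = 3; Queue = min(Latency, Traffic) + 6  [with Latency=3, Traffic=-3]  = 3; Throughput = max(Latency, Queue)  [with Latency=3, Queue=3]  = 3.
Change = 9 − 3 = 6.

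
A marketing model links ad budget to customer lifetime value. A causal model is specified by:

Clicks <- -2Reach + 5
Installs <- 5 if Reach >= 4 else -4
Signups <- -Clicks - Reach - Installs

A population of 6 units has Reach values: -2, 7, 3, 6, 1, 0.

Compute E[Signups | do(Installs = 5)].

-7.5

Under do(Installs=5), Installs's equation is replaced by Installs=5 for every unit. Per-unit Signups: -12, -3, -7, -4, -9, -10. Mean = -7.5.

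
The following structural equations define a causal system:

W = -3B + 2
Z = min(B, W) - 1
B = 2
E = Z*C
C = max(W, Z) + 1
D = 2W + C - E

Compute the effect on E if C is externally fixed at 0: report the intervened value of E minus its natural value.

Intervening sets C = 0 and removes its equation (C = max(W, Z) + 1).
W = -3B + 2  [with B=2]  = -4
Z = min(B, W) - 1  [with B=2, W=-4]  = -5
E = Z*C  [with Z=-5, C=0]  = 0
Without intervention: W = -3B + 2  [with B=2]  = -4; Z = min(B, W) - 1  [with B=2, W=-4]  = -5; C = max(W, Z) + 1  [with W=-4, Z=-5]  = -3; E = Z*C  [with Z=-5, C=-3]  = 15.
Change = 0 − 15 = -15.

-15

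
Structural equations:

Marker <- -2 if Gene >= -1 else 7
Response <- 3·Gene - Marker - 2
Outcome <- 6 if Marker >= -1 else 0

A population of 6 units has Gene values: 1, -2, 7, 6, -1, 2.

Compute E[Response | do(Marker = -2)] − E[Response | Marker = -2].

Under do(Marker=-2), Marker's equation is replaced by Marker=-2 for every unit. Per-unit Response: 3, -6, 21, 18, -3, 6. Mean = 6.5.
Conditioning on Marker=-2 selects the 5 unit(s) with Gene ∈ {1, 7, 6, -1, 2}. Their Response values: 3, 21, 18, -3, 6. Mean = 9.
Difference = 6.5 − 9 = -2.5.

-2.5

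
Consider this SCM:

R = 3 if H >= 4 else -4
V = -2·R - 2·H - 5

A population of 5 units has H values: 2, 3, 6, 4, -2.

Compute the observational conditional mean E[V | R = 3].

-21

E[V|R=3] averages over only the 2 units with R=3 (H = 6, 4): V = -23, -19, mean -21.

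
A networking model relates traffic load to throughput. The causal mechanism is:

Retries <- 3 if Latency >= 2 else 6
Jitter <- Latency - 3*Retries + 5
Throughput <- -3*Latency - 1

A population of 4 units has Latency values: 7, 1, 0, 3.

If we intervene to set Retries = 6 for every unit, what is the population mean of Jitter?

-10.25

do(Retries=6) breaks Retries's dependence on Latency. With Retries=6 fixed, Jitter across the units is -6, -12, -13, -10, mean -10.25.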